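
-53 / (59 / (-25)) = 22.46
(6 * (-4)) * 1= -24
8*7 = 56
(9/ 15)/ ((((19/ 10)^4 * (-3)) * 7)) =-2000/ 912247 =-0.00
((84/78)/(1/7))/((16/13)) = 49/8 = 6.12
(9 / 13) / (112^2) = 9 / 163072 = 0.00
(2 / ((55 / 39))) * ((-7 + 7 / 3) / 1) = -364 / 55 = -6.62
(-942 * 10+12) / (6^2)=-784 / 3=-261.33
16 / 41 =0.39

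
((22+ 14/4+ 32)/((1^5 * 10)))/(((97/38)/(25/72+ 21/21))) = 437/144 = 3.03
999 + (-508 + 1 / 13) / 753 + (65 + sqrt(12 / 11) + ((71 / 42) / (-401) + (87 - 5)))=2*sqrt(33) / 11 + 62941640201 / 54955446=1146.37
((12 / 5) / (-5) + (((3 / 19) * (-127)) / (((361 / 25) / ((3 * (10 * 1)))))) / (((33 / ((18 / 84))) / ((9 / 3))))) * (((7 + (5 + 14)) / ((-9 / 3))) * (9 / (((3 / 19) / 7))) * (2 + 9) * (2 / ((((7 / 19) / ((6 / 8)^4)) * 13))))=1381320621 / 212800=6491.17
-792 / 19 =-41.68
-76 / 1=-76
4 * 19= 76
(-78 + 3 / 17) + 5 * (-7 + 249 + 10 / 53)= 1020941 / 901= 1133.12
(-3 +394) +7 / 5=1962 / 5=392.40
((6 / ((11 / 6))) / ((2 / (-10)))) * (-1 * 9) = 1620 / 11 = 147.27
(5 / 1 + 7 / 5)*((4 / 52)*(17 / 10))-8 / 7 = -696 / 2275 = -0.31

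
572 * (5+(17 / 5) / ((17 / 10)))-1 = 4003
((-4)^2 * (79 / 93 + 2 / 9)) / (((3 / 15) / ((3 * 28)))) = 669760 / 93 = 7201.72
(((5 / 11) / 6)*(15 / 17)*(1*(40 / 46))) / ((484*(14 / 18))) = 1125 / 7285894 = 0.00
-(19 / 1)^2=-361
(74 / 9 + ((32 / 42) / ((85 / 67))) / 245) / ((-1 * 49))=-10790566 / 64286775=-0.17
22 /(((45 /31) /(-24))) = -5456 /15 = -363.73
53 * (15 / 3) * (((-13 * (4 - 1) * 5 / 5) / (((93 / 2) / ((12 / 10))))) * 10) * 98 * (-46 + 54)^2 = -518568960 / 31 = -16728030.97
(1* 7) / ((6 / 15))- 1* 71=-107 / 2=-53.50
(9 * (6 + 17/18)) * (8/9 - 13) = -13625/18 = -756.94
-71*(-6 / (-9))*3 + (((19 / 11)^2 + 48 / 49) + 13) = -741344 / 5929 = -125.04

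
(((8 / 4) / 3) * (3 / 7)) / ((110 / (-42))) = -6 / 55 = -0.11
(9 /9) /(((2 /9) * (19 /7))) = 63 /38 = 1.66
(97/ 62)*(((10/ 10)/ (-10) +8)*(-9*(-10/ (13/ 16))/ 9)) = 61304/ 403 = 152.12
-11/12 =-0.92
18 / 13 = 1.38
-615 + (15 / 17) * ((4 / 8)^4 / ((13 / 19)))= -614.92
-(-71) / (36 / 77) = 5467 / 36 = 151.86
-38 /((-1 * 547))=38 /547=0.07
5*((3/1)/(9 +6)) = 1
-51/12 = -17/4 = -4.25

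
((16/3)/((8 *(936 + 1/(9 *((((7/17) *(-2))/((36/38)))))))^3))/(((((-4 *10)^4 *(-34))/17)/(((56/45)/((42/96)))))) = -2352637/333233208116198380800000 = -0.00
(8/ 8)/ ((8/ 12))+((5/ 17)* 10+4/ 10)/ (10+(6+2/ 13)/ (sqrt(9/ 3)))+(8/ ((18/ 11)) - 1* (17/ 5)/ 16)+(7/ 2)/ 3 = 209449121/ 27111600 - 14768* sqrt(3)/ 188275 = 7.59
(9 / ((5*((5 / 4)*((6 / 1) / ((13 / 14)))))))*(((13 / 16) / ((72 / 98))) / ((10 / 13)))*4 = 15379 / 12000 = 1.28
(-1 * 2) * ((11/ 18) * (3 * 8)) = -88/ 3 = -29.33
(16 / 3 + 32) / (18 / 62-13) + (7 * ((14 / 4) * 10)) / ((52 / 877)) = 126894943 / 30732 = 4129.08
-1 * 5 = -5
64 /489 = 0.13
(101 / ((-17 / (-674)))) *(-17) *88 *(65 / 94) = -4142375.32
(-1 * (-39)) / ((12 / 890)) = 5785 / 2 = 2892.50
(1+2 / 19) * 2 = 2.21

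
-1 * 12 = -12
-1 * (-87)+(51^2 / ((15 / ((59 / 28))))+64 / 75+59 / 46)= 21953051 / 48300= 454.51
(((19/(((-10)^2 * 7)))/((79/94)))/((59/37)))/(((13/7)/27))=0.29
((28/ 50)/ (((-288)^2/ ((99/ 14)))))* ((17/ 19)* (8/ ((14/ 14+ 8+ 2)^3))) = 17/ 66211200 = 0.00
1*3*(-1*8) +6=-18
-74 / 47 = -1.57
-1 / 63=-0.02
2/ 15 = 0.13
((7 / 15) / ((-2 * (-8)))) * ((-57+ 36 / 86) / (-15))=0.11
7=7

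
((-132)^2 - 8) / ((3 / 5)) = 87080 / 3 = 29026.67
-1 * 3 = -3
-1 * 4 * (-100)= 400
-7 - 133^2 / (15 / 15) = -17696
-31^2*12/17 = -11532/17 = -678.35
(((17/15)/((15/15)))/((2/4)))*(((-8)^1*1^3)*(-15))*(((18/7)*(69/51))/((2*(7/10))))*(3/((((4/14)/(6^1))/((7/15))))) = 19872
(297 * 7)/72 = 231/8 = 28.88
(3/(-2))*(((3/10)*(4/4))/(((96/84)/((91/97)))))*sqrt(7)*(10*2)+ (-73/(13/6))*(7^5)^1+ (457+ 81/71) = -522241222/923 - 5733*sqrt(7)/776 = -565828.02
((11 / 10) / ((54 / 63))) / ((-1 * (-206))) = 77 / 12360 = 0.01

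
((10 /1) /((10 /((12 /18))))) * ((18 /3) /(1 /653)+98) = 8032 /3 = 2677.33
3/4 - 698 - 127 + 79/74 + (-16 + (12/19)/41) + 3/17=-1644391289/1959964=-838.99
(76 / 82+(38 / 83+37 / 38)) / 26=23459 / 258628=0.09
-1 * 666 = -666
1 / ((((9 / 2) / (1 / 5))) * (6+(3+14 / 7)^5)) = 2 / 140895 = 0.00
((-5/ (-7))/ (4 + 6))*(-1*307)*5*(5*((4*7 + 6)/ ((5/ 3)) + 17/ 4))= -756755/ 56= -13513.48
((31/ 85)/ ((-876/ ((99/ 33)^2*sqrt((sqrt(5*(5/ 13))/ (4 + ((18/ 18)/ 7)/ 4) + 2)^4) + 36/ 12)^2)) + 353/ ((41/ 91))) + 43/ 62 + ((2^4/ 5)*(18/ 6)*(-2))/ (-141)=32013422659370831496281/ 40855042272733411060 - 34634673864*sqrt(13)/ 302617344913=783.17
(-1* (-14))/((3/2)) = 28/3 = 9.33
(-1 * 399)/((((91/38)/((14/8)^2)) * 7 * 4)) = -7581/416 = -18.22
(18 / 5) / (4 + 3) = 18 / 35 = 0.51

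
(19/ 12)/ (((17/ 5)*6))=95/ 1224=0.08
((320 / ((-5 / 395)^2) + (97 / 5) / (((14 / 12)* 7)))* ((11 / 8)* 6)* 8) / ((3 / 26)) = 279876729704 / 245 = 1142353998.79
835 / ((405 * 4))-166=-53617 / 324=-165.48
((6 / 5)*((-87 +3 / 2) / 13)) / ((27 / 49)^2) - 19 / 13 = -48184 / 1755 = -27.46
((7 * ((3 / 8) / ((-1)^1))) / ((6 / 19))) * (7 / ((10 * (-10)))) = 931 / 1600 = 0.58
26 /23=1.13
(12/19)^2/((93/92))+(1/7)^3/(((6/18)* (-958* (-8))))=11608602405/29418363632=0.39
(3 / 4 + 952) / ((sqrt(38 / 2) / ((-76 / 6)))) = -3811 * sqrt(19) / 6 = -2768.63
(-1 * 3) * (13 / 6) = -13 / 2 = -6.50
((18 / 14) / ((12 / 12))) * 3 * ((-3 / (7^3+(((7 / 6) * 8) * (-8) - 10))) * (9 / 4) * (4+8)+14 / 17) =181413 / 92225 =1.97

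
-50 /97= -0.52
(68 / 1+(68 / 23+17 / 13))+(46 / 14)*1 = 158126 / 2093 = 75.55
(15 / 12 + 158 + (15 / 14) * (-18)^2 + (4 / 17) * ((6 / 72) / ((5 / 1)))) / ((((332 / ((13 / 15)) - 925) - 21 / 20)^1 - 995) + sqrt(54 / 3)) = -6265176707959 / 19027766720151 - 12220974740 * sqrt(2) / 19027766720151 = -0.33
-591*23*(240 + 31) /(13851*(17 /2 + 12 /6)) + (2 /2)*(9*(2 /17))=-40003408 /1648269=-24.27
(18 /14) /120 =3 /280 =0.01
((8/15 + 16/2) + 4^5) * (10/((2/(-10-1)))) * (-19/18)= 1618496/27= 59944.30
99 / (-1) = -99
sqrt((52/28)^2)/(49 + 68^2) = 13/32711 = 0.00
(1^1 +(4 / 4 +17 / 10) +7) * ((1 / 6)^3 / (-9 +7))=-107 / 4320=-0.02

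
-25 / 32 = -0.78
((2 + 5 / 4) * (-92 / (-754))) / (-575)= -1 / 1450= -0.00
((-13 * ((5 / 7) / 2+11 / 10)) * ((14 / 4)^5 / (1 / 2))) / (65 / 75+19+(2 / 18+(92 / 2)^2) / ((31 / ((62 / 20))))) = -14326767 / 166664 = -85.96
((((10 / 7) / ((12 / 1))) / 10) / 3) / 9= 1 / 2268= 0.00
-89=-89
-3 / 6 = -1 / 2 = -0.50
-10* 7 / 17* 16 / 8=-140 / 17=-8.24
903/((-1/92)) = -83076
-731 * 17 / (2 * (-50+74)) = -12427 / 48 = -258.90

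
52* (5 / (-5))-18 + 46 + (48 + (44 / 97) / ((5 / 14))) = 12256 / 485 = 25.27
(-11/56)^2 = 121/3136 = 0.04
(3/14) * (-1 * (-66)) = 99/7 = 14.14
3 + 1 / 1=4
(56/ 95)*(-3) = -1.77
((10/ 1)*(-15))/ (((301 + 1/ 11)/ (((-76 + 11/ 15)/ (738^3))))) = 62095/ 665624682432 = 0.00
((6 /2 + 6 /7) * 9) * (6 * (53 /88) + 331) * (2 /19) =1222.72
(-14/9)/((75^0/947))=-13258/9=-1473.11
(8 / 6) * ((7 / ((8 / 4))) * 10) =140 / 3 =46.67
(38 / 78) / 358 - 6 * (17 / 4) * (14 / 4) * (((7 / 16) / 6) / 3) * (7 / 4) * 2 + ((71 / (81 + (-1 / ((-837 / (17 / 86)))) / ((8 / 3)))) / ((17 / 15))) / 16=-3562987335106385 / 472372558165248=-7.54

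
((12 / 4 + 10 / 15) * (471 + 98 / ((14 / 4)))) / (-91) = -5489 / 273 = -20.11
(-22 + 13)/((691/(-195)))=2.54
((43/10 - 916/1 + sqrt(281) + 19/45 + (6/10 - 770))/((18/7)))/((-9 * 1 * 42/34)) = 2571437/43740 - 17 * sqrt(281)/486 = 58.20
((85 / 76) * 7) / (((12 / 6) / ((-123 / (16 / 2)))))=-73185 / 1216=-60.19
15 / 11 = 1.36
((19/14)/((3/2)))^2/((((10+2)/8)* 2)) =361/1323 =0.27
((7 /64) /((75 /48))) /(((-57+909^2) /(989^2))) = 978121 /11803200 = 0.08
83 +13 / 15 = 1258 / 15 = 83.87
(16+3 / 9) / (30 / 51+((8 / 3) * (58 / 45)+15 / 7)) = 262395 / 99091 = 2.65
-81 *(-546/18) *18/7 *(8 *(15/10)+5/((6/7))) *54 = 6084234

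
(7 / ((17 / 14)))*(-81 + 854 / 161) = -170618 / 391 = -436.36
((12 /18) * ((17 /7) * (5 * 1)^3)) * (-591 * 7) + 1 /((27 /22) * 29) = -655566728 /783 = -837249.97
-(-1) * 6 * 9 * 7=378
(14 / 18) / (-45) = -7 / 405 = -0.02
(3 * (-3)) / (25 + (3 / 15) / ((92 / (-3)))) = -4140 / 11497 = -0.36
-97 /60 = -1.62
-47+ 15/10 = -91/2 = -45.50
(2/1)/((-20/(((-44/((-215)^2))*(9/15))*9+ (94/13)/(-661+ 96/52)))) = 15952861/9902550625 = 0.00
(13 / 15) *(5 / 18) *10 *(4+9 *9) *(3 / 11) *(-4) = -22100 / 99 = -223.23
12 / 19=0.63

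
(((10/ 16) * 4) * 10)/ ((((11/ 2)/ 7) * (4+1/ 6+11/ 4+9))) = 4200/ 2101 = 2.00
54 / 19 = 2.84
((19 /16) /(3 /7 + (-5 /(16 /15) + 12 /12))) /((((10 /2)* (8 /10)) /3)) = -399 /1460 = -0.27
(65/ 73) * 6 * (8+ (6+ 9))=8970/ 73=122.88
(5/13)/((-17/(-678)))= 3390/221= 15.34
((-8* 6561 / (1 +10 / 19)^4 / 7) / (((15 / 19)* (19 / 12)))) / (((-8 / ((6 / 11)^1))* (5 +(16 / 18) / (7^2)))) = 1292814554472 / 86086706915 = 15.02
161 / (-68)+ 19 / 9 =-157 / 612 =-0.26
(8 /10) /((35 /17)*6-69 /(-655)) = 8908 /138723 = 0.06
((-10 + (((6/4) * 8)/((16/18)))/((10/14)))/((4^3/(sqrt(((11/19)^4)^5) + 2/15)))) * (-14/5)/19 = -7881693790116391/2795766213557256000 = -0.00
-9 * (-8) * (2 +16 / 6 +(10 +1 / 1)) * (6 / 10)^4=91368 / 625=146.19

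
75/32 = 2.34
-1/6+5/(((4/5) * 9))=19/36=0.53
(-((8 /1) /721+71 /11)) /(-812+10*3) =51279 /6202042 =0.01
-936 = -936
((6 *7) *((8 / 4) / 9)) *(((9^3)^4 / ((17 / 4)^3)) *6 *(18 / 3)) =6073364752487424 / 4913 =1236182526457.85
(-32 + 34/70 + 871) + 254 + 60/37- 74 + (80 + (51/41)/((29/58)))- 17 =57692769/53095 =1086.60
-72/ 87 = -24/ 29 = -0.83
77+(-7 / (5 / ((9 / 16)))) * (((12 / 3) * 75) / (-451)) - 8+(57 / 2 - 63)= 35.02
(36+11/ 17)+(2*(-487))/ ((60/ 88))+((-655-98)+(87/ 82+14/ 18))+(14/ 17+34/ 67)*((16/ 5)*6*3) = -8684819153/ 4202910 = -2066.38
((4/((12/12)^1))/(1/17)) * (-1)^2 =68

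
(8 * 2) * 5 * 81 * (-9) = -58320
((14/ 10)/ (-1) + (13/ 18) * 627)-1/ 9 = 451.32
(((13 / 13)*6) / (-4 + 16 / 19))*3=-57 / 10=-5.70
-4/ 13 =-0.31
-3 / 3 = -1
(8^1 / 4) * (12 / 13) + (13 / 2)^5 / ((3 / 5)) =19340.02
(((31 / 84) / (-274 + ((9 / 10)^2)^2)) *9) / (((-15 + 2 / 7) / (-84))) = -19530000 / 281544217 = -0.07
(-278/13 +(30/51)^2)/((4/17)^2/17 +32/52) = -671857/19756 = -34.01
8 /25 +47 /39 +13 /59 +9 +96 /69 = 16057859 /1323075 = 12.14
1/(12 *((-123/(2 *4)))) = -2/369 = -0.01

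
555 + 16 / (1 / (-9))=411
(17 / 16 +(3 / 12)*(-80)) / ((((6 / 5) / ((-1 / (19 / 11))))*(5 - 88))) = -5555 / 50464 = -0.11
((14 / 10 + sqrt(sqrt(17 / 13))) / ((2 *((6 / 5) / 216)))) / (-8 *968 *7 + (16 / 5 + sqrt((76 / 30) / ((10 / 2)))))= -0.00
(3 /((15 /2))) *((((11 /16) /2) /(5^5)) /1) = 11 /250000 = 0.00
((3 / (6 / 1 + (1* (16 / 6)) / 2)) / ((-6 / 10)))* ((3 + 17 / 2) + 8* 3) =-1065 / 44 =-24.20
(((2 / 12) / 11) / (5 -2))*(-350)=-175 / 99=-1.77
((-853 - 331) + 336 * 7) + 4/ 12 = 3505/ 3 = 1168.33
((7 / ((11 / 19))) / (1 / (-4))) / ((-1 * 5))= 532 / 55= 9.67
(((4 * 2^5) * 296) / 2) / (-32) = -592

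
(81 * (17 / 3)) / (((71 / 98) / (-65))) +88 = -2917582 / 71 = -41092.70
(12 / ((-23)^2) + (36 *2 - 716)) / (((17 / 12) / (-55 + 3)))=212574336 / 8993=23637.76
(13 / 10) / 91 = 1 / 70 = 0.01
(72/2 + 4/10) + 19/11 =38.13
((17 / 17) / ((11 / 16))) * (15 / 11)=240 / 121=1.98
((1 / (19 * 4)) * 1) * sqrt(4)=1 / 38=0.03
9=9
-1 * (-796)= 796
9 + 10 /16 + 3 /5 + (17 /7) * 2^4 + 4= 14863 /280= 53.08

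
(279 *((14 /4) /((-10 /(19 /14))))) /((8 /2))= -33.13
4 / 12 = 1 / 3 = 0.33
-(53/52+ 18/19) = -1943/988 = -1.97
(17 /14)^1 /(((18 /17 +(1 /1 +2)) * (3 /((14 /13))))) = 289 /2691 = 0.11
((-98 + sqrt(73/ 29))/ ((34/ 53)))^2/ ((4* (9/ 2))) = 260852167/ 201144 - 137641* sqrt(2117)/ 150858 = 1254.86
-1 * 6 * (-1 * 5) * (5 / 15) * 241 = 2410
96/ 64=3/ 2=1.50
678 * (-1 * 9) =-6102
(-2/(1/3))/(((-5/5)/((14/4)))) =21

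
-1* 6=-6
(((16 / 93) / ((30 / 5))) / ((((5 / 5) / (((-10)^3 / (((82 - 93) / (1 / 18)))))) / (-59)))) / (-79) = 236000 / 2182059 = 0.11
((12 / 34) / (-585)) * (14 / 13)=-28 / 43095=-0.00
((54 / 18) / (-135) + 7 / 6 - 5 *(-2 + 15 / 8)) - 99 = -35003 / 360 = -97.23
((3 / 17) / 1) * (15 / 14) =45 / 238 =0.19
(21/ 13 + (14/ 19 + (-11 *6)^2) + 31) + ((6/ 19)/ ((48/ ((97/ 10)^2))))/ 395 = 342597842317/ 78052000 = 4389.35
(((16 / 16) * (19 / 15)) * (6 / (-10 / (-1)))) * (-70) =-266 / 5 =-53.20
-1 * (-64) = 64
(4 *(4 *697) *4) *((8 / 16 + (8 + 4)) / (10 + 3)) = 557600 / 13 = 42892.31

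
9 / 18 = 1 / 2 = 0.50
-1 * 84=-84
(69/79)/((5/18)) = 1242/395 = 3.14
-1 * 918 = -918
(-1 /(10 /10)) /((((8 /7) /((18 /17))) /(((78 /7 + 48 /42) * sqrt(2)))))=-387 * sqrt(2) /34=-16.10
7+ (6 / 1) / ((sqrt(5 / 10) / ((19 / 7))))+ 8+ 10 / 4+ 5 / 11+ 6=114 * sqrt(2) / 7+ 527 / 22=46.99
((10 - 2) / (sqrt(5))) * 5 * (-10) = -80 * sqrt(5) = -178.89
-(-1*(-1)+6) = -7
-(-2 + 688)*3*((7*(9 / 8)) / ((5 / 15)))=-194481 / 4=-48620.25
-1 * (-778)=778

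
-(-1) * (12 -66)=-54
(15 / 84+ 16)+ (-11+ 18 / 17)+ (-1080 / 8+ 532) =191941 / 476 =403.24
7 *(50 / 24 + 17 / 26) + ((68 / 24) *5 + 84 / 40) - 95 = -15489 / 260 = -59.57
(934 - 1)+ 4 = 937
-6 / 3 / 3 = -0.67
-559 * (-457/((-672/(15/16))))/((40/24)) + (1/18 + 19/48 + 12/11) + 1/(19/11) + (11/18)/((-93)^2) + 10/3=-12150159903797/58307268096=-208.38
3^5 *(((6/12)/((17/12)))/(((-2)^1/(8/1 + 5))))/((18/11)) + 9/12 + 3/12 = -11549/34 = -339.68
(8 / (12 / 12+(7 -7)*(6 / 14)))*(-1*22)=-176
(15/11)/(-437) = -0.00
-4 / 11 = -0.36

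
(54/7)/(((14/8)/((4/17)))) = 1.04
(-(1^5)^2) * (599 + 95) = -694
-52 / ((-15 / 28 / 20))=5824 / 3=1941.33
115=115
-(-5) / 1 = 5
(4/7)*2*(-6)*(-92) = 4416/7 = 630.86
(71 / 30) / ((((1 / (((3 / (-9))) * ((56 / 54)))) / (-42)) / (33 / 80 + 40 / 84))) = 30.54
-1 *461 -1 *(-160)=-301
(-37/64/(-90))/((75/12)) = 37/36000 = 0.00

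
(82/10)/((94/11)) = 451/470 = 0.96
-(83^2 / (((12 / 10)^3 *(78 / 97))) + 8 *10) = -84876965 / 16848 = -5037.81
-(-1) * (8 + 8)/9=16/9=1.78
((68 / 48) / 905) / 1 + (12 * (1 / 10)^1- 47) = -497371 / 10860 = -45.80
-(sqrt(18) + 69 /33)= -3* sqrt(2) -23 /11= -6.33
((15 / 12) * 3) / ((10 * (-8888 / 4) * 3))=-1 / 17776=-0.00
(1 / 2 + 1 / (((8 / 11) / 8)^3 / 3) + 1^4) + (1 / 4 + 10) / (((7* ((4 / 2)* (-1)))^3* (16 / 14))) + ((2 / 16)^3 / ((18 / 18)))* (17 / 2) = 200428701 / 50176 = 3994.51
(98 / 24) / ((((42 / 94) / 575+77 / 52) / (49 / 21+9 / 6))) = 56563325 / 5353758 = 10.57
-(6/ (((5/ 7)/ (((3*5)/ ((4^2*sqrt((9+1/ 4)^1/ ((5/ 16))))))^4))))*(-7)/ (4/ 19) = 0.25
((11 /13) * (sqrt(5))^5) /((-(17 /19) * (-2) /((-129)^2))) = 439874.16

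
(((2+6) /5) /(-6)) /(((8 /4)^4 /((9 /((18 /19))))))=-0.16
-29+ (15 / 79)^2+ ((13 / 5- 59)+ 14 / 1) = -2226912 / 31205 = -71.36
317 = 317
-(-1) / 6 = 1 / 6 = 0.17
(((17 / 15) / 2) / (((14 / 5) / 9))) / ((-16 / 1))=-51 / 448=-0.11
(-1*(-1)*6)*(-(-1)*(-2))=-12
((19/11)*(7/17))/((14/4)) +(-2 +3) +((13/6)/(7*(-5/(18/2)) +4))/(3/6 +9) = 3.26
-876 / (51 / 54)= -15768 / 17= -927.53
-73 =-73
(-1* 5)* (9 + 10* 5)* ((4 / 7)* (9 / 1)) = -10620 / 7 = -1517.14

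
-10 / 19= -0.53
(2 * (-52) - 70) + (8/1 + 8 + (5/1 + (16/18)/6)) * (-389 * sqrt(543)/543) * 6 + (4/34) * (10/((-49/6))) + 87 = -444238 * sqrt(543)/4887 - 72591/833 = -2205.37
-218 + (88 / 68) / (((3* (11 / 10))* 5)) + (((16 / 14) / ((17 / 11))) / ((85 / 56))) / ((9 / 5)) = -566110 / 2601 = -217.65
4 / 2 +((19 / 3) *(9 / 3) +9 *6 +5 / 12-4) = 857 / 12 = 71.42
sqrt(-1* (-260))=2* sqrt(65)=16.12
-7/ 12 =-0.58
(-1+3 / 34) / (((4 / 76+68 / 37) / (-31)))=675583 / 45186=14.95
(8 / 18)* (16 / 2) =32 / 9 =3.56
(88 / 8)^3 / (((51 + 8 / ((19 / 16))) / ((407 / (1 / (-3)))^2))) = 37701878049 / 1097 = 34368165.95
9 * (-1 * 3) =-27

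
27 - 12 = 15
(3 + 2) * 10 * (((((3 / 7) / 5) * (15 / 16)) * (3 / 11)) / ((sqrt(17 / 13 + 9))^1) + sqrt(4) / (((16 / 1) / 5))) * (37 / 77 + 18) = 960525 * sqrt(1742) / 6355888 + 177875 / 308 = 583.82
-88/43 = -2.05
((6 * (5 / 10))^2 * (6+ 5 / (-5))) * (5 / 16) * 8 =225 / 2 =112.50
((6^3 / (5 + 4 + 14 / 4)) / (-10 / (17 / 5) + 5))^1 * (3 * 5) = 22032 / 175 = 125.90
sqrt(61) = 7.81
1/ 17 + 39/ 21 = 228/ 119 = 1.92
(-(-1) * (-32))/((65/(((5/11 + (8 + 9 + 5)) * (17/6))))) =-31.32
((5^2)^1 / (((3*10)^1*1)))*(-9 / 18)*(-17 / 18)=85 / 216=0.39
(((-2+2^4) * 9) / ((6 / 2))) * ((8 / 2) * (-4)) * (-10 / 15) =448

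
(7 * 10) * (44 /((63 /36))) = 1760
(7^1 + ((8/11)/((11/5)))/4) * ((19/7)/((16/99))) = 146547/1232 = 118.95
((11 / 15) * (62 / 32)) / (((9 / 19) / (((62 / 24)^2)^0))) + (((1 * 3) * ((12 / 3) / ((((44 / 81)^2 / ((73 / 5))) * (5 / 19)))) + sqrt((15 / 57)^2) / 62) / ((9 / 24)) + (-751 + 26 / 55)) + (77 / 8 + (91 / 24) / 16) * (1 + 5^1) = 16404742713793 / 3078820800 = 5328.26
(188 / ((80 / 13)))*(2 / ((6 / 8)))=1222 / 15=81.47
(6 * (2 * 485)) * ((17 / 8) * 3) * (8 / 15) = 19788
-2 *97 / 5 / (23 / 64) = -12416 / 115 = -107.97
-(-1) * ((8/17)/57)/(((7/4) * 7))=32/47481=0.00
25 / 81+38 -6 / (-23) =71855 / 1863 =38.57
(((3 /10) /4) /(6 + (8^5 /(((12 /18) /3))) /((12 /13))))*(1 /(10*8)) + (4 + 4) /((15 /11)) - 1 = 276426667 /56800000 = 4.87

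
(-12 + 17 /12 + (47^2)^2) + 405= 58560905 /12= 4880075.42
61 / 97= 0.63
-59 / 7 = -8.43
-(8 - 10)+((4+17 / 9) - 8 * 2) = -73 / 9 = -8.11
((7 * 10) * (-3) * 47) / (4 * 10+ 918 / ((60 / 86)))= -7.28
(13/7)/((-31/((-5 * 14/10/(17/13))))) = 169/527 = 0.32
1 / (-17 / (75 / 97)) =-75 / 1649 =-0.05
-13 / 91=-0.14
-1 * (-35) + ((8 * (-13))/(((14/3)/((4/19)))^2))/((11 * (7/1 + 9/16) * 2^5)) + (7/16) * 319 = 65758526835/376704944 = 174.56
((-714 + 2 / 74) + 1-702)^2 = 2740941316 / 1369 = 2002148.51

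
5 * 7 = 35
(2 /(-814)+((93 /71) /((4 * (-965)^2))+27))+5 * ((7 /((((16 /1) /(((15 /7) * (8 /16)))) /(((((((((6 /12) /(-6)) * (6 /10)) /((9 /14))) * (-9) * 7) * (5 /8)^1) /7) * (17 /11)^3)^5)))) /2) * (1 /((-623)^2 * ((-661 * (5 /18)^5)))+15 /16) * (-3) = -9.20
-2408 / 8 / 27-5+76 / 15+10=-1.08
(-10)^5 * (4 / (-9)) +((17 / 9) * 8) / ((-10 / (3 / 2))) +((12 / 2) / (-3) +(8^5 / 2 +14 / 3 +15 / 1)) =2737973 / 45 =60843.84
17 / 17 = 1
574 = 574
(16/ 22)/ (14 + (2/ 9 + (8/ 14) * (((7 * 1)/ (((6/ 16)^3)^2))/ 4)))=729/ 374704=0.00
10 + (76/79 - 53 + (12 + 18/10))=-11154/395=-28.24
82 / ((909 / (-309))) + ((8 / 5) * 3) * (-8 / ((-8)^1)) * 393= 2815666 / 1515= 1858.53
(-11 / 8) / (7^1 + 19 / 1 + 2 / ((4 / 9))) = -11 / 244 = -0.05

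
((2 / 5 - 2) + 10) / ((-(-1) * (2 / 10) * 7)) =6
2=2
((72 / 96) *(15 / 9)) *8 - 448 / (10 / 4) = -846 / 5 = -169.20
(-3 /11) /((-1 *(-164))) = -3 /1804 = -0.00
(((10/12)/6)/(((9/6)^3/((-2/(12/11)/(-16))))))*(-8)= -55/1458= -0.04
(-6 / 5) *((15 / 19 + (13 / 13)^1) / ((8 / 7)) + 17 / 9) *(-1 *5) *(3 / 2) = 2363 / 76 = 31.09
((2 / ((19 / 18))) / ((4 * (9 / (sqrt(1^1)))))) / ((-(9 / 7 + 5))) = -7 / 836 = -0.01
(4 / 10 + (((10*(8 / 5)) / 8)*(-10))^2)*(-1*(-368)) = 736736 / 5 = 147347.20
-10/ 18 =-5/ 9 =-0.56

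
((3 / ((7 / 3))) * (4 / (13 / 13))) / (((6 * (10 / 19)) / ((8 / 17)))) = 456 / 595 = 0.77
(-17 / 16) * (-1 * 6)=51 / 8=6.38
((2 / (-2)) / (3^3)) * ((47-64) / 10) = 17 / 270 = 0.06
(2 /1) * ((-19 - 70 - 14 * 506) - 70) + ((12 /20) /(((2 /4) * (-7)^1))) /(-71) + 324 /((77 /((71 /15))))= -395430316 /27335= -14466.08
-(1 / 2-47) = 93 / 2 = 46.50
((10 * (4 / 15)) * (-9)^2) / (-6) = -36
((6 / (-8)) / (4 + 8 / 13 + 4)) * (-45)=1755 / 448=3.92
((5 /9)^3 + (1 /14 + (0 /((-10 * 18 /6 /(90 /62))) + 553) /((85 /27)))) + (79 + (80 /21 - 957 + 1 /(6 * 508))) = -698.29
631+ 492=1123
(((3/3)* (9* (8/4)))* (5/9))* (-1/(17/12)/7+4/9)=3680/1071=3.44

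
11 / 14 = 0.79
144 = 144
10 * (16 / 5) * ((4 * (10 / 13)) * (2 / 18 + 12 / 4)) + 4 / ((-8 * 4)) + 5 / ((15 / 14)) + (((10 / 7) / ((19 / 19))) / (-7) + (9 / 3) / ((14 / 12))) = 14366155 / 45864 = 313.23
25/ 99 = 0.25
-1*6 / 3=-2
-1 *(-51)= 51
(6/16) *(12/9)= 1/2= 0.50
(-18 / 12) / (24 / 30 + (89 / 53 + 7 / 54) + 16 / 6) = -21465 / 75493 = -0.28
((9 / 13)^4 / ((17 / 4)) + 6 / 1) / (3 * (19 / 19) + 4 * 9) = 979822 / 6311981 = 0.16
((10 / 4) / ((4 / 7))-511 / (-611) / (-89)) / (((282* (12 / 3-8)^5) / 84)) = -13294239 / 10468610048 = -0.00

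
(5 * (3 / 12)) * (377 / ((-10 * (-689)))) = 29 / 424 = 0.07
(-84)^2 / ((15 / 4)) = 9408 / 5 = 1881.60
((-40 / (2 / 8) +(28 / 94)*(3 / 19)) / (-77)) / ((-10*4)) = -71419 / 1375220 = -0.05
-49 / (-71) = 49 / 71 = 0.69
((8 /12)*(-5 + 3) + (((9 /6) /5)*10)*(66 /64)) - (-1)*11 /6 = 115 /32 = 3.59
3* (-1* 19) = -57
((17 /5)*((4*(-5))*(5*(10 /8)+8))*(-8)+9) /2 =7761 /2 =3880.50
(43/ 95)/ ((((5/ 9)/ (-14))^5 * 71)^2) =43368450612139014663168/ 4676708984375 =9273284003.14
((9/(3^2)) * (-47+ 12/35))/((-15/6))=3266/175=18.66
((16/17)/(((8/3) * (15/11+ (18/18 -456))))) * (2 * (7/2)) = -231/42415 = -0.01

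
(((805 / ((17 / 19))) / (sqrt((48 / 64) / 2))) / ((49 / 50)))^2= 95484500000 / 42483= 2247593.15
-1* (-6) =6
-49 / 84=-7 / 12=-0.58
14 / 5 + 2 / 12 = 89 / 30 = 2.97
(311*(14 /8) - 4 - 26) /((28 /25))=51425 /112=459.15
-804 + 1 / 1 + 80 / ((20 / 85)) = -463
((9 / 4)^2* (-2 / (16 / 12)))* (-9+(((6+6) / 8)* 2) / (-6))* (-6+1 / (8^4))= -113462775 / 262144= -432.83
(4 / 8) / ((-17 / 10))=-5 / 17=-0.29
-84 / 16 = -21 / 4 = -5.25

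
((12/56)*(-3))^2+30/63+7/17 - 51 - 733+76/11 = -85302731/109956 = -775.79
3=3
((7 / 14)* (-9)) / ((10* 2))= -9 / 40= -0.22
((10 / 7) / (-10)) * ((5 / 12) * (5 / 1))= -25 / 84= -0.30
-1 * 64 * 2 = -128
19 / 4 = 4.75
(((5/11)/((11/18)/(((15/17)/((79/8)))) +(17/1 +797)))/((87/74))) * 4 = 1065600/565591147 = 0.00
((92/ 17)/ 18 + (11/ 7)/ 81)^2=9517225/ 92910321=0.10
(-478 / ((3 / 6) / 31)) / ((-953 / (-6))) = -177816 / 953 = -186.59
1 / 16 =0.06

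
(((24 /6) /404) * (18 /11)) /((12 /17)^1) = 0.02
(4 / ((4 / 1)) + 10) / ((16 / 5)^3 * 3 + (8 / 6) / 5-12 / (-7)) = 28875 / 263248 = 0.11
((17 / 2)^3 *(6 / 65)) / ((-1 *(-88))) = 14739 / 22880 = 0.64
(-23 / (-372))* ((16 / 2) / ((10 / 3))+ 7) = 1081 / 1860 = 0.58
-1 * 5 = -5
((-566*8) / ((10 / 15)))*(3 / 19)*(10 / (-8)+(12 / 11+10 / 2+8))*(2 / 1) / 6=-959370 / 209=-4590.29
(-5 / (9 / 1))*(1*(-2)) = 10 / 9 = 1.11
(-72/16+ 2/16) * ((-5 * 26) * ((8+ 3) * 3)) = 75075/4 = 18768.75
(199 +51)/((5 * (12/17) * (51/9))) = 25/2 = 12.50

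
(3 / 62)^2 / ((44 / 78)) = 0.00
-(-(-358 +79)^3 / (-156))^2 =-52406204859369 / 2704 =-19380992921.36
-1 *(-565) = 565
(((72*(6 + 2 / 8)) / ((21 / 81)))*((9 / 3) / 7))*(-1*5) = -182250 / 49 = -3719.39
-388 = -388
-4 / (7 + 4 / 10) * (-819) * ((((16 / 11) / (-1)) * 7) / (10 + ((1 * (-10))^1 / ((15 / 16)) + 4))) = -550368 / 407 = -1352.26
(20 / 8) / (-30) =-1 / 12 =-0.08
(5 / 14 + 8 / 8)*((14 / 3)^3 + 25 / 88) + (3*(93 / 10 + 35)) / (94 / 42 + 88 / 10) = 150.35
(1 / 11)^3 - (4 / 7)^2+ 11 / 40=-132471 / 2608760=-0.05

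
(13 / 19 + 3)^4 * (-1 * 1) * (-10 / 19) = 240100000 / 2476099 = 96.97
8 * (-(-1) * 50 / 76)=100 / 19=5.26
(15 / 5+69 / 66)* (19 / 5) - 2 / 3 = 4853 / 330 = 14.71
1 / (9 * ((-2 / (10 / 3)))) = -5 / 27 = -0.19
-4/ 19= -0.21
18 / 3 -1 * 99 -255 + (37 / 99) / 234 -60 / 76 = -153520379 / 440154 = -348.79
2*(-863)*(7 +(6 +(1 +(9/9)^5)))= -25890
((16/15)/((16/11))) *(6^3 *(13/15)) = 137.28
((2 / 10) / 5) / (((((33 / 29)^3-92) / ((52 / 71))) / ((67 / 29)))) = -43732 / 58491575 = -0.00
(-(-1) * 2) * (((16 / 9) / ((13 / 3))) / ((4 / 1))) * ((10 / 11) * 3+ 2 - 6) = -0.26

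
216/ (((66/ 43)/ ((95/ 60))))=2451/ 11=222.82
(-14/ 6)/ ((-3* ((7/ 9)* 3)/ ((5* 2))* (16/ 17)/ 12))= 85/ 2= 42.50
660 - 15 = 645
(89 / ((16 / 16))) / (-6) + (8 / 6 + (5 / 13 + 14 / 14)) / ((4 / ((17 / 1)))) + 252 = 9700 / 39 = 248.72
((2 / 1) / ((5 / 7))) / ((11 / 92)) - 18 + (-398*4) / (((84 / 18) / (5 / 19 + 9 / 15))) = -2114342 / 7315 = -289.04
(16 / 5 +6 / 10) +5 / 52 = 1013 / 260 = 3.90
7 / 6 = 1.17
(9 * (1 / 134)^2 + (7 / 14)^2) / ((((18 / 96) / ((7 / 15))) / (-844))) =-106296736 / 202005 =-526.21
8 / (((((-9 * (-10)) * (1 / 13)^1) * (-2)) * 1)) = -26 / 45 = -0.58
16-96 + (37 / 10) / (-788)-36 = -116.00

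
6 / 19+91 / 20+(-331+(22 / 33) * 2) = -370273 / 1140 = -324.80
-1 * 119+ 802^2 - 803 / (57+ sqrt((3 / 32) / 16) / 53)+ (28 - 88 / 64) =680944 * sqrt(6) / 4672737789+ 8013403105238211 / 12460634104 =643097.54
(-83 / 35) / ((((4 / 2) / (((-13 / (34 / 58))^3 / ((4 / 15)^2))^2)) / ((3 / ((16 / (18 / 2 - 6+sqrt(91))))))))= -7238398355095090555125*sqrt(91) / 1384144756736 - 21715195065285271665375 / 1384144756736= -65574871477.53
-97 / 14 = -6.93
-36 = -36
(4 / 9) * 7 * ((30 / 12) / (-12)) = -35 / 54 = -0.65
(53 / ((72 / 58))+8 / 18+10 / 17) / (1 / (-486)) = -722547 / 34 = -21251.38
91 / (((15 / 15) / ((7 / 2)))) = 637 / 2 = 318.50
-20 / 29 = -0.69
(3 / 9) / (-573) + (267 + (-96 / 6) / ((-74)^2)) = 267.00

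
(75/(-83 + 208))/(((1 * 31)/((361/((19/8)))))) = 456/155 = 2.94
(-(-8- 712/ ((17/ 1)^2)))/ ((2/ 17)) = 1512/ 17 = 88.94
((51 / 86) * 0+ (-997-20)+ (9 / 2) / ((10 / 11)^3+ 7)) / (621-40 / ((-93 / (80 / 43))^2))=-111799007526933 / 68303881599238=-1.64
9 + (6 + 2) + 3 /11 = 190 /11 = 17.27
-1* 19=-19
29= 29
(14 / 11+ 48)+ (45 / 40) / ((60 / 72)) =11137 / 220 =50.62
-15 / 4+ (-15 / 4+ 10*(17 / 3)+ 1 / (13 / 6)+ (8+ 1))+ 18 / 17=79145 / 1326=59.69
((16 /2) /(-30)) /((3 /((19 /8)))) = -0.21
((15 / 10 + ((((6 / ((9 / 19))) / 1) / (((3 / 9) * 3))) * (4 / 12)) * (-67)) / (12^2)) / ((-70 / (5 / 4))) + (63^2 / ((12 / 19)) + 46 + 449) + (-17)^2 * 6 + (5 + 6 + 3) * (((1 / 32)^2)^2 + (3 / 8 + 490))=4571597002625 / 297271296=15378.53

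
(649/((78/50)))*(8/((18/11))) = 713900/351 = 2033.90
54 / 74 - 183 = -6744 / 37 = -182.27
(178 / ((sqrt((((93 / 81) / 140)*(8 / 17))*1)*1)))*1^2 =267*sqrt(110670) / 31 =2865.26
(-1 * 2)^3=-8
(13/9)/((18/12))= 26/27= 0.96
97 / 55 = 1.76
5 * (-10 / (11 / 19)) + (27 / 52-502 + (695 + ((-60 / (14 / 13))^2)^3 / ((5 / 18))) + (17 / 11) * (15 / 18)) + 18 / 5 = 108686957402867866117 / 1009428420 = 107671782614.23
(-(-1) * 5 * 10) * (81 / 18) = 225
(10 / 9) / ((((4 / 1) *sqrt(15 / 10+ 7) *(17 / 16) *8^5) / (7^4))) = 12005 *sqrt(34) / 10653696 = 0.01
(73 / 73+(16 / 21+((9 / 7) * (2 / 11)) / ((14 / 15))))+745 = 1207919 / 1617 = 747.01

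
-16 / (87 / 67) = -12.32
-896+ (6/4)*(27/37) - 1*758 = -122315/74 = -1652.91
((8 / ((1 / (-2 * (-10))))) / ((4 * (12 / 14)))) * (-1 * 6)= -280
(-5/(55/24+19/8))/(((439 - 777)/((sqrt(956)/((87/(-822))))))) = -2055*sqrt(239)/34307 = -0.93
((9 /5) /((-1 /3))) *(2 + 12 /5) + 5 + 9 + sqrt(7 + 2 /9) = -244 /25 + sqrt(65) /3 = -7.07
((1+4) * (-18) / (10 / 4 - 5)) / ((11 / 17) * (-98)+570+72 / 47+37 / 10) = 287640 / 4089443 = 0.07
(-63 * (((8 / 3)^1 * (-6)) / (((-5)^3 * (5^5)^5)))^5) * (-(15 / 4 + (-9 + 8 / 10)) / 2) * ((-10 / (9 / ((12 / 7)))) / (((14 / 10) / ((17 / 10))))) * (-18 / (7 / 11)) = -471189159936 / 3515577587298101067533452778557741590155921159779802768184132910622707868242287077009677886962890625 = -0.00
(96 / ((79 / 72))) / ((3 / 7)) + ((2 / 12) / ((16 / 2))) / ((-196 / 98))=1548209 / 7584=204.14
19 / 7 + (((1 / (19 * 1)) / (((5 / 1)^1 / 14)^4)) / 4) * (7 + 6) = 1099589 / 83125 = 13.23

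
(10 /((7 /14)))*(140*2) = 5600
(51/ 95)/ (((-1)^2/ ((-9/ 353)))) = -459/ 33535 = -0.01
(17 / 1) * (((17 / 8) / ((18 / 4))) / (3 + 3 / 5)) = 1445 / 648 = 2.23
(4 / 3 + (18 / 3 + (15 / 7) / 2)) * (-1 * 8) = -1412 / 21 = -67.24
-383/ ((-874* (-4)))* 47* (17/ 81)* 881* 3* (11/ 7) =-2965610747/ 660744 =-4488.29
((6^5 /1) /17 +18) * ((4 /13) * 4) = 129312 /221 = 585.12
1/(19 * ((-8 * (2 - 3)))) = 0.01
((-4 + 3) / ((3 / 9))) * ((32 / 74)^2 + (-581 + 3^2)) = 1715.44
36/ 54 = 2/ 3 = 0.67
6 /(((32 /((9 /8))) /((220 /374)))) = 0.12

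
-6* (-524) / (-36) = -262 / 3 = -87.33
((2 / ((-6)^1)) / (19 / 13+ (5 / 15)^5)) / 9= -117 / 4630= -0.03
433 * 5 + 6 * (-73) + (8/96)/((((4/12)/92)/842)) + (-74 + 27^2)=21748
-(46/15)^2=-2116/225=-9.40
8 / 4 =2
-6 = -6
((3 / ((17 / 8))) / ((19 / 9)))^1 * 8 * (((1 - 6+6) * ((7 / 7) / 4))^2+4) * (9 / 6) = 10530 / 323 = 32.60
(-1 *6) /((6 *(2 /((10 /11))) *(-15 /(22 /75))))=2 /225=0.01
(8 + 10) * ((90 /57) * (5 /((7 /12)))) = 32400 /133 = 243.61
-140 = -140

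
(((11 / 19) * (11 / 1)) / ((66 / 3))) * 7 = 77 / 38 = 2.03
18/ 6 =3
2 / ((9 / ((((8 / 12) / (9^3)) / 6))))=2 / 59049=0.00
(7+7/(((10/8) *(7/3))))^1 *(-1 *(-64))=3008/5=601.60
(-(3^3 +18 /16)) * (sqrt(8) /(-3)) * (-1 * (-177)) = 13275 * sqrt(2) /4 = 4693.42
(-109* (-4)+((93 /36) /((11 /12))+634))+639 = 18830 /11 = 1711.82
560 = 560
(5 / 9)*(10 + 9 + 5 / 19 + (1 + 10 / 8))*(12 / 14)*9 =92.20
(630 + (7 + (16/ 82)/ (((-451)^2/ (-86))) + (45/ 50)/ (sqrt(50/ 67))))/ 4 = 9*sqrt(134)/ 400 + 5312223229/ 33357764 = 159.51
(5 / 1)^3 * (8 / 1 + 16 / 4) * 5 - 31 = 7469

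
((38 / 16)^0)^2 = 1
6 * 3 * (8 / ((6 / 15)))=360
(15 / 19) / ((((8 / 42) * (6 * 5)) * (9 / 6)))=7 / 76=0.09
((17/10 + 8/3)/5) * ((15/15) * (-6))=-131/25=-5.24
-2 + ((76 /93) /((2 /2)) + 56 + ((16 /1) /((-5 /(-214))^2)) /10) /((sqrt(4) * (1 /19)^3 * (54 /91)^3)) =49036511.97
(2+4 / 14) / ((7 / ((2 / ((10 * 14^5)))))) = 1 / 8235430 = 0.00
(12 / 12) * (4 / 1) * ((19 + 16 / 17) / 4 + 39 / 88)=8121 / 374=21.71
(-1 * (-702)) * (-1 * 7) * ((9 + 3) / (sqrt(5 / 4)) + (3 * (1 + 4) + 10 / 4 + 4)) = -158393.58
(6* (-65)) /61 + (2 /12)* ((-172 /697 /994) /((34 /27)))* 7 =-656221227 /102636038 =-6.39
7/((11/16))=112/11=10.18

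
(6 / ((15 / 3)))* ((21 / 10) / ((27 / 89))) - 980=-72877 / 75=-971.69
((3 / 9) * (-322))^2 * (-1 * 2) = -23040.89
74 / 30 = 37 / 15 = 2.47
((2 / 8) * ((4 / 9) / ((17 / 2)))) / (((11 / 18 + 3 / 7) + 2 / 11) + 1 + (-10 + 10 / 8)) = -616 / 307649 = -0.00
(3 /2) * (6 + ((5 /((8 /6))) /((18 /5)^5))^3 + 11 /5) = 12.30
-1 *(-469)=469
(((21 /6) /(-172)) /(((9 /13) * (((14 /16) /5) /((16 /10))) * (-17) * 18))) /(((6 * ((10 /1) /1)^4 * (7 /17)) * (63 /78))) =169 /3840007500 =0.00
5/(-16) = -5/16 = -0.31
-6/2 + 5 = 2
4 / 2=2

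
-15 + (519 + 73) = 577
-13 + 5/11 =-138/11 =-12.55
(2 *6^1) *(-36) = -432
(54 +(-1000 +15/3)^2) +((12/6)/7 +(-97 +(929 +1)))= 6936386/7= 990912.29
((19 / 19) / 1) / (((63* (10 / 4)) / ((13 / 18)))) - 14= -39677 / 2835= -14.00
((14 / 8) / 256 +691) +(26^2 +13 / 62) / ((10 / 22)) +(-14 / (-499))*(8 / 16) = 34510883067 / 15840256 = 2178.68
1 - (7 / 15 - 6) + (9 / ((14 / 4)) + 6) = 1586 / 105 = 15.10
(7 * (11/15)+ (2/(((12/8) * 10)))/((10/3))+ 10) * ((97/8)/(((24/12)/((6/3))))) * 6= 55193/50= 1103.86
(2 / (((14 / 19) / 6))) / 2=57 / 7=8.14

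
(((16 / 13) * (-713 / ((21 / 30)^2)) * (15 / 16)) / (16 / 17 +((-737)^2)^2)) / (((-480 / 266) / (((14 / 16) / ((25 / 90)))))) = 3454485 / 347745047073008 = 0.00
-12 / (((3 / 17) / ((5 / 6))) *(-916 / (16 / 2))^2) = -680 / 157323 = -0.00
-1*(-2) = 2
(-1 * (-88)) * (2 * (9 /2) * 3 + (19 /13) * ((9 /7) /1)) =2541.36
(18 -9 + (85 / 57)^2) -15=-12269 / 3249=-3.78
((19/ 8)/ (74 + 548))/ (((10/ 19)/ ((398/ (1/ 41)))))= 2945399/ 24880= 118.38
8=8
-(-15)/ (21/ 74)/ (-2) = -185/ 7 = -26.43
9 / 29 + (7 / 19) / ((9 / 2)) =1945 / 4959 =0.39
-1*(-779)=779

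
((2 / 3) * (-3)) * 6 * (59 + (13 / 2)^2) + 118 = -1097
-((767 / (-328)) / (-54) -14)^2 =-194.79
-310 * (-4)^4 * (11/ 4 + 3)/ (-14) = 228160/ 7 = 32594.29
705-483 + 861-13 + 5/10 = 2141/2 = 1070.50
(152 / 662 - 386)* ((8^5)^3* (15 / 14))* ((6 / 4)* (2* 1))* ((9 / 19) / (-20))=45488511279232450560 / 44023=1033289673107976.52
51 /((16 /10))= 255 /8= 31.88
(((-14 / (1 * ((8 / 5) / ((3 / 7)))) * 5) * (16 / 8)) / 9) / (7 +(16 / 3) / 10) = -125 / 226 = -0.55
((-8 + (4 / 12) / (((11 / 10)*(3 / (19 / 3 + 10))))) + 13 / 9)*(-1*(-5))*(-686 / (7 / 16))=11422880 / 297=38460.88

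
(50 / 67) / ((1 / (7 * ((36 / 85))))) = 2520 / 1139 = 2.21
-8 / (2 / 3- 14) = 3 / 5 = 0.60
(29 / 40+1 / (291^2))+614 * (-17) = -35353555331 / 3387240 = -10437.27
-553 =-553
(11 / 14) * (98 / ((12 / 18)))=231 / 2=115.50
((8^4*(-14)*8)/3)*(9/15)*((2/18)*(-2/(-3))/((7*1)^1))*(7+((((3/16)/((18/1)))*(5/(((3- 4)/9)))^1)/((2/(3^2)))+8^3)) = -22583296/45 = -501851.02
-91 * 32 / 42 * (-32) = 6656 / 3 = 2218.67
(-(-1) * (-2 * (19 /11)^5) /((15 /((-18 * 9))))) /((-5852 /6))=-21112002 /62004635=-0.34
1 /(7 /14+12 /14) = 14 /19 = 0.74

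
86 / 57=1.51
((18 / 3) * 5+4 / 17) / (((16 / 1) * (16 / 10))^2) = 6425 / 139264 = 0.05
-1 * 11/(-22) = 1/2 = 0.50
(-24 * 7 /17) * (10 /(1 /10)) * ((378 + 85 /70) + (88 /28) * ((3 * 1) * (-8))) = -5103600 /17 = -300211.76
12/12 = 1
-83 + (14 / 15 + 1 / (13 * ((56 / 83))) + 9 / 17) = -15115411 / 185640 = -81.42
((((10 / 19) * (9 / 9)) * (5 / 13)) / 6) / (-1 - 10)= -25 / 8151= -0.00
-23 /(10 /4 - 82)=46 /159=0.29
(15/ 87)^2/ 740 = 5/ 124468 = 0.00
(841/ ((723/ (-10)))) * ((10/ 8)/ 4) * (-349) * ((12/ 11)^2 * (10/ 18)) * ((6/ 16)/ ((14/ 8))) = 36688625/ 204127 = 179.73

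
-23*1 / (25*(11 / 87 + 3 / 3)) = -0.82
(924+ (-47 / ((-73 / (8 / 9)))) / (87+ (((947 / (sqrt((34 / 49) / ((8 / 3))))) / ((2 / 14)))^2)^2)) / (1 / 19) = 95072004586827270608996020 / 5415356834519666815159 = 17556.00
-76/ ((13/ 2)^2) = -304/ 169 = -1.80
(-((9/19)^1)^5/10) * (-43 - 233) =8148762/12380495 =0.66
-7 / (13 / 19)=-133 / 13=-10.23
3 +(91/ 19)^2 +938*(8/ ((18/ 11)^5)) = 28373253431/ 42633378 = 665.52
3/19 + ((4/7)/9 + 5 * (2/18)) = 310/399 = 0.78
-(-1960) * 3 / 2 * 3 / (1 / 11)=97020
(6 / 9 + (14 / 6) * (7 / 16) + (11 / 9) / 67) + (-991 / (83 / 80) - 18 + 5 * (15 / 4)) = -762926921 / 800784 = -952.72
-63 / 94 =-0.67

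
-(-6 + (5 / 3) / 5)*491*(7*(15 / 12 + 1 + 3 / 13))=2512447 / 52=48316.29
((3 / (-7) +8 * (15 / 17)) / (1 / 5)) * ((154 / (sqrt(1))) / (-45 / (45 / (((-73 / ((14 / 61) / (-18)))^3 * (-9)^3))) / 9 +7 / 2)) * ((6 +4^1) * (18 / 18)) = 595379400 / 177275839073252699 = 0.00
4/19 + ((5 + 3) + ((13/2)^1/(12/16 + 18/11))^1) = 21814/1995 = 10.93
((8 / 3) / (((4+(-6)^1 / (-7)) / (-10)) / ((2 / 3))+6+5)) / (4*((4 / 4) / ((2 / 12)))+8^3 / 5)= 350 / 170403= 0.00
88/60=22/15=1.47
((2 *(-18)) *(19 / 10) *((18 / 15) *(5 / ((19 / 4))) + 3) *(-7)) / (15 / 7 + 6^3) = 23814 / 2545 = 9.36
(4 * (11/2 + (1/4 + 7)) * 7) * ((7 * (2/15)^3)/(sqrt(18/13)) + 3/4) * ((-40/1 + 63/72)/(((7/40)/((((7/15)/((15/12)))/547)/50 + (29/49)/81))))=-52852944937/120613500 - 211411779748 * sqrt(26)/130844109375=-446.44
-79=-79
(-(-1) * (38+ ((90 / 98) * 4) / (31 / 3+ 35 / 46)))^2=8268856815844 / 5627850361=1469.27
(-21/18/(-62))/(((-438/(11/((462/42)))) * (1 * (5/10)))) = -7/81468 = -0.00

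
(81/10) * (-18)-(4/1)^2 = -809/5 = -161.80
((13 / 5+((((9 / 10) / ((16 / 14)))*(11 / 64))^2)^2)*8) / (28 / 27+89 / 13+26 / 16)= 627214899017538351 / 286678329589760000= 2.19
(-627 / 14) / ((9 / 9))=-627 / 14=-44.79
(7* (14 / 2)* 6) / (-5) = -294 / 5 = -58.80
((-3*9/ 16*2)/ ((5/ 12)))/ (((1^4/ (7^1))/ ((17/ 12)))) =-3213/ 40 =-80.32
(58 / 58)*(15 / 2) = 15 / 2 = 7.50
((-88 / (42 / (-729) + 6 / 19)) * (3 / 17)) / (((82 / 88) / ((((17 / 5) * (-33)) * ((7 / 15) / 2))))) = 258099534 / 152725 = 1689.96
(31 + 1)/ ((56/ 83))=332/ 7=47.43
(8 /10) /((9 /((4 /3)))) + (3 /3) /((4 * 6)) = 173 /1080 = 0.16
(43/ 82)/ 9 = 0.06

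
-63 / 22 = -2.86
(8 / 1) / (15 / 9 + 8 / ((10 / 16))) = 120 / 217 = 0.55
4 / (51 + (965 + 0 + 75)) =0.00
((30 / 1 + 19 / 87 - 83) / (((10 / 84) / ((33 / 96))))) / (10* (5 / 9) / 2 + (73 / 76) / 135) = -45347148 / 828617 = -54.73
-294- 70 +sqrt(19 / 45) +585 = sqrt(95) / 15 +221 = 221.65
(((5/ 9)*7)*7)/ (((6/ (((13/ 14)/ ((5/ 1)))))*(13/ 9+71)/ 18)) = 273/ 1304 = 0.21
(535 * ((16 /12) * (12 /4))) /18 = 1070 /9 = 118.89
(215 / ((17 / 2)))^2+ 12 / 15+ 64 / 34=928376 / 1445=642.47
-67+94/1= 27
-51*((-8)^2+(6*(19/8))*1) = -15963/4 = -3990.75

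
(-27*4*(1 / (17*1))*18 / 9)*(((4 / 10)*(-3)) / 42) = 216 / 595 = 0.36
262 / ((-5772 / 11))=-1441 / 2886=-0.50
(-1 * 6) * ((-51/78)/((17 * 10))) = 3/130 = 0.02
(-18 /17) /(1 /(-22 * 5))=1980 /17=116.47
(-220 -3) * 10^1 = -2230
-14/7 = -2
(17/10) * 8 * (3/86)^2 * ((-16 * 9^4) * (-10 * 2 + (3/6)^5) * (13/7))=8338840731/129430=64427.42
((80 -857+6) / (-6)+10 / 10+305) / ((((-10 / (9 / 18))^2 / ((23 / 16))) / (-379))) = -591.80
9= 9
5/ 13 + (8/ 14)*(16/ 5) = 1007/ 455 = 2.21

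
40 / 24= 5 / 3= 1.67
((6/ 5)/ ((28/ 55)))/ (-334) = -33/ 4676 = -0.01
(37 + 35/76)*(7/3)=6643/76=87.41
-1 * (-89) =89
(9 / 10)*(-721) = -6489 / 10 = -648.90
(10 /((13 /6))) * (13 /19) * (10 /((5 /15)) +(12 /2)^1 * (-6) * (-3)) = 8280 /19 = 435.79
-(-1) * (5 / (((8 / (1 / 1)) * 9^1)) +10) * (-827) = -599575 / 72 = -8327.43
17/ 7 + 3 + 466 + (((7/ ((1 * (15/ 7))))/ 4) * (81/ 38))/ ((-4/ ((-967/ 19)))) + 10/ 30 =493.91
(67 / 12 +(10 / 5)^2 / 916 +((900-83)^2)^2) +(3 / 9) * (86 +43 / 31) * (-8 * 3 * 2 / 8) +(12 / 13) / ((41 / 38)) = 20229905647155188165 / 45405204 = 445541564952.67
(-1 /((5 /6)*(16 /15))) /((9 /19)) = -19 /8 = -2.38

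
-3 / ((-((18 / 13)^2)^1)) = 169 / 108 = 1.56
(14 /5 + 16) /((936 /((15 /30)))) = 47 /4680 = 0.01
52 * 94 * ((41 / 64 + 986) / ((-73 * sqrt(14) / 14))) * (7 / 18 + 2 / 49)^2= -75916423115 * sqrt(14) / 6223392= -45642.83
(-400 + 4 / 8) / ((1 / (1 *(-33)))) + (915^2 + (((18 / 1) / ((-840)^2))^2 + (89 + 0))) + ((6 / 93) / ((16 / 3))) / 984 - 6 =1661068957653771271 / 1953069440000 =850491.50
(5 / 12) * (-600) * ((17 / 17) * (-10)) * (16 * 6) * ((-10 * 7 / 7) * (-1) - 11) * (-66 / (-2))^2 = -261360000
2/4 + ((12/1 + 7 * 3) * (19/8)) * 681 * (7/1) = 2988913/8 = 373614.12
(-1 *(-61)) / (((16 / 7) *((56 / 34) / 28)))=7259 / 16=453.69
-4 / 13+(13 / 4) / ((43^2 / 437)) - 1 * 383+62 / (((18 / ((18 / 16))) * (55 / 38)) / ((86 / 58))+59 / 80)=-2994519347145 / 7906346188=-378.75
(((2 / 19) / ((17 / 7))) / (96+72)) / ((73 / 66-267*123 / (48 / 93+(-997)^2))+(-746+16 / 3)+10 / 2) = -17839855 / 50795150971754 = -0.00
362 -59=303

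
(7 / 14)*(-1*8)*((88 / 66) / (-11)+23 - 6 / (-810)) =-135944 / 1485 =-91.54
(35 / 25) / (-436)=-7 / 2180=-0.00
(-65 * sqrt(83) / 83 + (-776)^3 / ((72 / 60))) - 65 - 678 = -389407896.80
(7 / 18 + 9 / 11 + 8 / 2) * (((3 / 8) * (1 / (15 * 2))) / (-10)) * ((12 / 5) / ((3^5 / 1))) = -0.00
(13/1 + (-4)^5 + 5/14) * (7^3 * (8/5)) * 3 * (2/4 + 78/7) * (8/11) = -774912432/55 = -14089316.95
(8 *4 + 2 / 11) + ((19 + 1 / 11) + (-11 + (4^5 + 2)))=11729 / 11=1066.27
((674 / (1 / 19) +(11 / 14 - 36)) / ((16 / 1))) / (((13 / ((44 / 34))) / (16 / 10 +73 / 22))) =96725931 / 247520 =390.78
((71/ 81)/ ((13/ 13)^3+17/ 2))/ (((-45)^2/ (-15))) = -142/ 207765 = -0.00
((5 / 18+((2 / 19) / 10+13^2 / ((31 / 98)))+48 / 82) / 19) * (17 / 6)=19772031271 / 247768740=79.80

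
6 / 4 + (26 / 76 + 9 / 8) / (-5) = 917 / 760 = 1.21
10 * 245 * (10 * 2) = 49000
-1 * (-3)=3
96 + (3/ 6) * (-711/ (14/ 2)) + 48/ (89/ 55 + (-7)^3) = 1481031/ 32858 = 45.07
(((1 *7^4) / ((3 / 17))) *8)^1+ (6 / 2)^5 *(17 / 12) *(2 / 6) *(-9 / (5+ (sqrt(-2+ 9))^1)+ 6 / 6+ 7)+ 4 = 459 *sqrt(7) / 8+ 2627531 / 24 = 109632.26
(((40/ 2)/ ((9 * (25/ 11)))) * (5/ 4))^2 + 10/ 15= 175/ 81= 2.16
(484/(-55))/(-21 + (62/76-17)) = 1672/7065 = 0.24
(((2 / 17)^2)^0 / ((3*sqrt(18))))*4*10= 20*sqrt(2) / 9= 3.14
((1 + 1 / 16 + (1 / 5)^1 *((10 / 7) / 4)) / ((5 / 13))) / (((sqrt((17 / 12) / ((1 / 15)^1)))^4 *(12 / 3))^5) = 105664 / 689060415192529296875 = 0.00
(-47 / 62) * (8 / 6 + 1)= -329 / 186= -1.77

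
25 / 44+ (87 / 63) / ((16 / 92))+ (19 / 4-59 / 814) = 450809 / 34188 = 13.19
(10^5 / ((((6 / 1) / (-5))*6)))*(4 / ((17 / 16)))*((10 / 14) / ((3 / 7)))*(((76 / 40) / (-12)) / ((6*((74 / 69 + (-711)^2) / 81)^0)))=9500000 / 4131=2299.69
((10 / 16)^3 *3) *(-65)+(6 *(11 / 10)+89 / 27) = -37.71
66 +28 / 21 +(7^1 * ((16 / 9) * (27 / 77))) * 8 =3374 / 33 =102.24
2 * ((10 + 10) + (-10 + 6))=32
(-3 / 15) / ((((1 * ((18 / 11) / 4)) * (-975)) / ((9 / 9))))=0.00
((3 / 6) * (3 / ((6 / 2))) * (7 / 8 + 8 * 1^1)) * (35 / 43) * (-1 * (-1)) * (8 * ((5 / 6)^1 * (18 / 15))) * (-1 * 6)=-7455 / 43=-173.37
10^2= 100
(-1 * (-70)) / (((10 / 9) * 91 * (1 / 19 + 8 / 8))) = 171 / 260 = 0.66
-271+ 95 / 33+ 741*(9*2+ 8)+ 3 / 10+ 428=6410639 / 330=19426.18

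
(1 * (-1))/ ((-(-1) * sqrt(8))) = -0.35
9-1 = 8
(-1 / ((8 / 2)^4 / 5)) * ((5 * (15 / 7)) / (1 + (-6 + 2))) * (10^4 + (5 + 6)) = 1251375 / 1792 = 698.31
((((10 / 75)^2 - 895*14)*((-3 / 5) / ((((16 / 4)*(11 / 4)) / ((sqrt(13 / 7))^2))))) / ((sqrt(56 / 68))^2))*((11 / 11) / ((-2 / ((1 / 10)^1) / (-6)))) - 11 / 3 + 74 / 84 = 154824904 / 336875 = 459.59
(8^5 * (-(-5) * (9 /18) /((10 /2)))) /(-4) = -4096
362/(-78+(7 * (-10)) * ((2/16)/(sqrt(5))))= -451776/97099+10136 * sqrt(5)/97099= -4.42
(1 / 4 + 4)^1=17 / 4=4.25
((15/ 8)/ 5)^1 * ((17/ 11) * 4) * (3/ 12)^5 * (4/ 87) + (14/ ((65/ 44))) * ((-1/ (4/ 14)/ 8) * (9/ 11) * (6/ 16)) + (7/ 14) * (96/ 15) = 4093629/ 2123264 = 1.93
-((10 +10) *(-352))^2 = -49561600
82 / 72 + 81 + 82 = 5909 / 36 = 164.14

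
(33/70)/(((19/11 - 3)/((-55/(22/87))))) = 31581/392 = 80.56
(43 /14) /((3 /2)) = 43 /21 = 2.05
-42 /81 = -14 /27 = -0.52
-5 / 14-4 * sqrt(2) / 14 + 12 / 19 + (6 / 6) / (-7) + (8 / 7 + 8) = 2467 / 266-2 * sqrt(2) / 7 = 8.87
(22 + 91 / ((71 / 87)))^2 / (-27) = -89851441 / 136107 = -660.15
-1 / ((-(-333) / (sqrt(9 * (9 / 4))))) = -1 / 74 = -0.01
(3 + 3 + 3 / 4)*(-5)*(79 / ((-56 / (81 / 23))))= 863865 / 5152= 167.68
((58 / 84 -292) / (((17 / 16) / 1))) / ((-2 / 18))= 293640 / 119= 2467.56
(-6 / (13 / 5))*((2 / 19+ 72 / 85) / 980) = -2307 / 1028755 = -0.00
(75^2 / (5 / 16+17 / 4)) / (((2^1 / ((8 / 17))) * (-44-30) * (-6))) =30000 / 45917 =0.65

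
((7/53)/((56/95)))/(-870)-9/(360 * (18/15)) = -389/18444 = -0.02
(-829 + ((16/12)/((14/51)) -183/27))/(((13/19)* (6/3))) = -497306/819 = -607.21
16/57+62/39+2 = 956/247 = 3.87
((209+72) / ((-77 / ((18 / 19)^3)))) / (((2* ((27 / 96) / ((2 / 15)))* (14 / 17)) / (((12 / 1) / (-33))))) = 0.32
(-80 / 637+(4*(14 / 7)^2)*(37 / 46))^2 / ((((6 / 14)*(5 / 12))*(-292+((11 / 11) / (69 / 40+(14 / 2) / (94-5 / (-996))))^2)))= -1583330552127069823301184 / 507804948163962755519395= -3.12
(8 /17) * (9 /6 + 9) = 84 /17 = 4.94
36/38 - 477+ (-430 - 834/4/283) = -9751613/10754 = -906.79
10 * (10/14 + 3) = 260/7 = 37.14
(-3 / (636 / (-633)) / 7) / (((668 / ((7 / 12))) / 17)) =3587 / 566464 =0.01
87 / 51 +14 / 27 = 1021 / 459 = 2.22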